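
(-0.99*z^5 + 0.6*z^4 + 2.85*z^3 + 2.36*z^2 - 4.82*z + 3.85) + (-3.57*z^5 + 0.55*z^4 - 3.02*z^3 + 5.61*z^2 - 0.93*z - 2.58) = -4.56*z^5 + 1.15*z^4 - 0.17*z^3 + 7.97*z^2 - 5.75*z + 1.27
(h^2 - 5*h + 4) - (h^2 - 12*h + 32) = 7*h - 28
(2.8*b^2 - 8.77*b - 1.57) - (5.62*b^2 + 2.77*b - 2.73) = -2.82*b^2 - 11.54*b + 1.16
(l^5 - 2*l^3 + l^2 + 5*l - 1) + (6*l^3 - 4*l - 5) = l^5 + 4*l^3 + l^2 + l - 6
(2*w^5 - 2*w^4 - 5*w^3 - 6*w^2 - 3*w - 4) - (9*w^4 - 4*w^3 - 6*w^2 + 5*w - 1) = 2*w^5 - 11*w^4 - w^3 - 8*w - 3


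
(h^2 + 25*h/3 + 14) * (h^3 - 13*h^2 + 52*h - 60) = h^5 - 14*h^4/3 - 127*h^3/3 + 574*h^2/3 + 228*h - 840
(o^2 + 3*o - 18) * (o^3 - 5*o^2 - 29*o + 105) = o^5 - 2*o^4 - 62*o^3 + 108*o^2 + 837*o - 1890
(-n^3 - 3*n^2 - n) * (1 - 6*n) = 6*n^4 + 17*n^3 + 3*n^2 - n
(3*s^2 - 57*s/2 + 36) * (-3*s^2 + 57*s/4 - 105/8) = -9*s^4 + 513*s^3/4 - 1107*s^2/2 + 14193*s/16 - 945/2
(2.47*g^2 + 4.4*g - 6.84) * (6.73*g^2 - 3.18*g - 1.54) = 16.6231*g^4 + 21.7574*g^3 - 63.829*g^2 + 14.9752*g + 10.5336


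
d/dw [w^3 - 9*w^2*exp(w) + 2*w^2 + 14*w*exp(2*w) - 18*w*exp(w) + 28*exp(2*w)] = -9*w^2*exp(w) + 3*w^2 + 28*w*exp(2*w) - 36*w*exp(w) + 4*w + 70*exp(2*w) - 18*exp(w)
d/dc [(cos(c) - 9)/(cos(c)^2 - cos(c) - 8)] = (cos(c)^2 - 18*cos(c) + 17)*sin(c)/(sin(c)^2 + cos(c) + 7)^2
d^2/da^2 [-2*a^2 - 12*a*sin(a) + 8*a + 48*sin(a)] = 12*a*sin(a) - 48*sin(a) - 24*cos(a) - 4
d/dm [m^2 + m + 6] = 2*m + 1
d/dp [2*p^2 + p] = 4*p + 1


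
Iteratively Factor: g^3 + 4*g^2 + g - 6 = (g + 2)*(g^2 + 2*g - 3) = (g - 1)*(g + 2)*(g + 3)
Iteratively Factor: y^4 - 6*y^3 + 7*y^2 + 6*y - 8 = (y + 1)*(y^3 - 7*y^2 + 14*y - 8) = (y - 2)*(y + 1)*(y^2 - 5*y + 4) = (y - 4)*(y - 2)*(y + 1)*(y - 1)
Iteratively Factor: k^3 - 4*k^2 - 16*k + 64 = (k - 4)*(k^2 - 16) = (k - 4)^2*(k + 4)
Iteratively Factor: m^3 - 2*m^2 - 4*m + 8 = (m - 2)*(m^2 - 4) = (m - 2)^2*(m + 2)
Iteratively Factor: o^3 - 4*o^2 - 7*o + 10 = (o - 1)*(o^2 - 3*o - 10) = (o - 1)*(o + 2)*(o - 5)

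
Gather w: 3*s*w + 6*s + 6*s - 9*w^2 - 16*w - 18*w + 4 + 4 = 12*s - 9*w^2 + w*(3*s - 34) + 8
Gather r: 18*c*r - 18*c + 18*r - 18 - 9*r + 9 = -18*c + r*(18*c + 9) - 9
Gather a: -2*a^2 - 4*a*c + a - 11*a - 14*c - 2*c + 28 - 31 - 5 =-2*a^2 + a*(-4*c - 10) - 16*c - 8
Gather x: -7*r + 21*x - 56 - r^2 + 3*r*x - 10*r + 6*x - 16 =-r^2 - 17*r + x*(3*r + 27) - 72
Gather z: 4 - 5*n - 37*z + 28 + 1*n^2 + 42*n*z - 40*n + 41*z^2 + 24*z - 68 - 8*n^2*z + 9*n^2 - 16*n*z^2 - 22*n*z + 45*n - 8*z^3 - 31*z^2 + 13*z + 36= 10*n^2 - 8*z^3 + z^2*(10 - 16*n) + z*(-8*n^2 + 20*n)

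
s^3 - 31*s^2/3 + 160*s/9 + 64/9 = (s - 8)*(s - 8/3)*(s + 1/3)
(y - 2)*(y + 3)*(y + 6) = y^3 + 7*y^2 - 36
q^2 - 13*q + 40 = (q - 8)*(q - 5)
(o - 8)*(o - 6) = o^2 - 14*o + 48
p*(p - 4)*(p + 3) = p^3 - p^2 - 12*p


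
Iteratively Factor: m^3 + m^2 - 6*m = (m + 3)*(m^2 - 2*m) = m*(m + 3)*(m - 2)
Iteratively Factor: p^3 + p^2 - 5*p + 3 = (p - 1)*(p^2 + 2*p - 3) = (p - 1)*(p + 3)*(p - 1)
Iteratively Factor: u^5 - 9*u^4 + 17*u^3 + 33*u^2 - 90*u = (u - 3)*(u^4 - 6*u^3 - u^2 + 30*u) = (u - 3)*(u + 2)*(u^3 - 8*u^2 + 15*u) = (u - 3)^2*(u + 2)*(u^2 - 5*u) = (u - 5)*(u - 3)^2*(u + 2)*(u)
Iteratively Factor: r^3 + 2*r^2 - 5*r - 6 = (r + 1)*(r^2 + r - 6) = (r - 2)*(r + 1)*(r + 3)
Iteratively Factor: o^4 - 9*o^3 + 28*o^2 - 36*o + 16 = (o - 2)*(o^3 - 7*o^2 + 14*o - 8) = (o - 4)*(o - 2)*(o^2 - 3*o + 2) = (o - 4)*(o - 2)^2*(o - 1)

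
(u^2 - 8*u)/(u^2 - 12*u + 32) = u/(u - 4)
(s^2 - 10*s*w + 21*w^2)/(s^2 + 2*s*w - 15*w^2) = (s - 7*w)/(s + 5*w)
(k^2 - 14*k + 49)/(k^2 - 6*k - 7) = (k - 7)/(k + 1)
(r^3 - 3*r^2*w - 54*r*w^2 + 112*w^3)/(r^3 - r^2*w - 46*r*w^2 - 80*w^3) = (r^2 + 5*r*w - 14*w^2)/(r^2 + 7*r*w + 10*w^2)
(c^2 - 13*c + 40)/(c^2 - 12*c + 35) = (c - 8)/(c - 7)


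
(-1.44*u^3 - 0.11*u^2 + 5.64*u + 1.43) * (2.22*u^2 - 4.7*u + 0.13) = -3.1968*u^5 + 6.5238*u^4 + 12.8506*u^3 - 23.3477*u^2 - 5.9878*u + 0.1859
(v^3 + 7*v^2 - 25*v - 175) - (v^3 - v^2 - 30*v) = 8*v^2 + 5*v - 175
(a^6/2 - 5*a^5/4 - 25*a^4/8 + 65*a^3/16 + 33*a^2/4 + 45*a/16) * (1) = a^6/2 - 5*a^5/4 - 25*a^4/8 + 65*a^3/16 + 33*a^2/4 + 45*a/16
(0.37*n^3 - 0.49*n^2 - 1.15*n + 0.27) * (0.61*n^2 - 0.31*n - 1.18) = 0.2257*n^5 - 0.4136*n^4 - 0.9862*n^3 + 1.0994*n^2 + 1.2733*n - 0.3186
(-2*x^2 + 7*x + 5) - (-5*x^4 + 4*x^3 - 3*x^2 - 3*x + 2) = 5*x^4 - 4*x^3 + x^2 + 10*x + 3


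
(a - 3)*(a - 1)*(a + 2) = a^3 - 2*a^2 - 5*a + 6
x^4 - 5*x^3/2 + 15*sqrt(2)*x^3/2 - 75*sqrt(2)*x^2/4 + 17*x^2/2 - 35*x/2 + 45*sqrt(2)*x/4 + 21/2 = (x - 3/2)*(x - 1)*(x + sqrt(2)/2)*(x + 7*sqrt(2))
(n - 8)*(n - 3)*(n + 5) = n^3 - 6*n^2 - 31*n + 120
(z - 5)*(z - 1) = z^2 - 6*z + 5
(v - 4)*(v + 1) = v^2 - 3*v - 4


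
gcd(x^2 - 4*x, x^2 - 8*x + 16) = x - 4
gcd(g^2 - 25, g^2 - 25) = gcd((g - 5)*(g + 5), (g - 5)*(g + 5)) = g^2 - 25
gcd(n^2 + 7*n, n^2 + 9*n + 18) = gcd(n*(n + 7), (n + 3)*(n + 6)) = 1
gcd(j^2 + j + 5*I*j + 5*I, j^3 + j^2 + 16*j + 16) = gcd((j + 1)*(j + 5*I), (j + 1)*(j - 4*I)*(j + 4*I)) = j + 1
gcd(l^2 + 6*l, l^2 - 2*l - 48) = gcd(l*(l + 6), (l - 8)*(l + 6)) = l + 6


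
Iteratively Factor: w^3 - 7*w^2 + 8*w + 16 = (w + 1)*(w^2 - 8*w + 16) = (w - 4)*(w + 1)*(w - 4)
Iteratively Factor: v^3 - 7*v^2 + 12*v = (v - 4)*(v^2 - 3*v) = v*(v - 4)*(v - 3)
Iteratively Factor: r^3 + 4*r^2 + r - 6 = (r + 2)*(r^2 + 2*r - 3) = (r + 2)*(r + 3)*(r - 1)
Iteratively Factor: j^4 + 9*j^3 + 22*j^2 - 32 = (j - 1)*(j^3 + 10*j^2 + 32*j + 32) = (j - 1)*(j + 4)*(j^2 + 6*j + 8) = (j - 1)*(j + 2)*(j + 4)*(j + 4)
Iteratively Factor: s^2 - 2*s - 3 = (s + 1)*(s - 3)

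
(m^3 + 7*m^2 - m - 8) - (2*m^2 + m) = m^3 + 5*m^2 - 2*m - 8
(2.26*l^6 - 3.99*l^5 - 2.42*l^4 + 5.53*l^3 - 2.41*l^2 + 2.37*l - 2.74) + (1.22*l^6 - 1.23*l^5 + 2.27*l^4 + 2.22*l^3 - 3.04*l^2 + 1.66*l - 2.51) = 3.48*l^6 - 5.22*l^5 - 0.15*l^4 + 7.75*l^3 - 5.45*l^2 + 4.03*l - 5.25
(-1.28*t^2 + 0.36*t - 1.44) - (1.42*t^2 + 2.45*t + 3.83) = -2.7*t^2 - 2.09*t - 5.27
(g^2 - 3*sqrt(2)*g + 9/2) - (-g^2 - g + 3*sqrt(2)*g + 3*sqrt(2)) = 2*g^2 - 6*sqrt(2)*g + g - 3*sqrt(2) + 9/2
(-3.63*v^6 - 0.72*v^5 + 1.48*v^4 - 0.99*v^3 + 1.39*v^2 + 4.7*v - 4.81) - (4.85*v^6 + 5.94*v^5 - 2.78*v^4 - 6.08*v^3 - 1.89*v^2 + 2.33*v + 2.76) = -8.48*v^6 - 6.66*v^5 + 4.26*v^4 + 5.09*v^3 + 3.28*v^2 + 2.37*v - 7.57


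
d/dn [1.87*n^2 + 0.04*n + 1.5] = 3.74*n + 0.04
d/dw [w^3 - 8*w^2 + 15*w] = 3*w^2 - 16*w + 15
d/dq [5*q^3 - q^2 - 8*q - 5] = 15*q^2 - 2*q - 8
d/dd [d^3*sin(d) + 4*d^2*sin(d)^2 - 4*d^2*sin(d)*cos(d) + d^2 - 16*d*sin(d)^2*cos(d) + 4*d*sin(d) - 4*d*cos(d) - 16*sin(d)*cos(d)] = d^3*cos(d) + 3*d^2*sin(d) - 4*sqrt(2)*d^2*cos(2*d + pi/4) + 8*d*sin(d) - 12*d*sin(3*d) - 4*sqrt(2)*d*sin(2*d + pi/4) + 4*d*cos(d) + 6*d - 4*cos(d) - 16*cos(2*d) + 4*cos(3*d) - 4*sqrt(2)*cos(d + pi/4)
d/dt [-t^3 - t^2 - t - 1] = -3*t^2 - 2*t - 1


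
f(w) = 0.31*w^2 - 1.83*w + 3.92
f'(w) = 0.62*w - 1.83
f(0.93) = 2.49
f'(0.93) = -1.25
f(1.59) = 1.79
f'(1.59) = -0.84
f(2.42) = 1.31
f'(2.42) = -0.33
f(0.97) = 2.44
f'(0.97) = -1.23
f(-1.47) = 7.28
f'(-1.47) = -2.74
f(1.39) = 1.98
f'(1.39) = -0.97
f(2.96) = 1.22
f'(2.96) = 0.01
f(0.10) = 3.74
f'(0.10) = -1.77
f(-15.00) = 101.12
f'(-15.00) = -11.13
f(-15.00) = 101.12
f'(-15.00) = -11.13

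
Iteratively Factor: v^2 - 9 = (v + 3)*(v - 3)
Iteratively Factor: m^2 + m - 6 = (m + 3)*(m - 2)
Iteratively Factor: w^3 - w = (w)*(w^2 - 1) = w*(w + 1)*(w - 1)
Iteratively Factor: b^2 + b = (b)*(b + 1)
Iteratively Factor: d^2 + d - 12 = (d + 4)*(d - 3)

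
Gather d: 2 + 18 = 20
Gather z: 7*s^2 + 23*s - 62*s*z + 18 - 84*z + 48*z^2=7*s^2 + 23*s + 48*z^2 + z*(-62*s - 84) + 18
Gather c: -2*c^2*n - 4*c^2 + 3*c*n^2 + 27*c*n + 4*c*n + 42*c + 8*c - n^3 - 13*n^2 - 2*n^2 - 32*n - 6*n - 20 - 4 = c^2*(-2*n - 4) + c*(3*n^2 + 31*n + 50) - n^3 - 15*n^2 - 38*n - 24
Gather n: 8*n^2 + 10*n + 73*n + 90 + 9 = 8*n^2 + 83*n + 99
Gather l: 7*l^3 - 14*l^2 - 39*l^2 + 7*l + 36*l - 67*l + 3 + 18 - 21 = 7*l^3 - 53*l^2 - 24*l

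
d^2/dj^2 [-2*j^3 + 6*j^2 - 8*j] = 12 - 12*j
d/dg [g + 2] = 1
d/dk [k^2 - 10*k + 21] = 2*k - 10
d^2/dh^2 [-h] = 0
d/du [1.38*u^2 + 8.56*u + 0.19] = 2.76*u + 8.56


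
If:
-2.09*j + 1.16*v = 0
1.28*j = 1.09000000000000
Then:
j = 0.85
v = 1.53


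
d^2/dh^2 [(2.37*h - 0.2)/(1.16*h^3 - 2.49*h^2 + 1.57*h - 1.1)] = (19.134432*h^5 - 44.302488*h^4 + 29.998866*h^3 + 26.66388*h^2 - 35.78862*h + 8.29562)/(1.560896*h^9 - 10.051632*h^8 + 27.914124*h^7 - 47.087457*h^6 + 56.843763*h^5 - 50.893053*h^4 + 33.882073*h^3 - 17.17287*h^2 + 5.6991*h - 1.331)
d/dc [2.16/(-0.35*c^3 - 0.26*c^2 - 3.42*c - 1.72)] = (2.268*c^2 + 1.1232*c + 7.3872)/(0.35*c^3 + 0.26*c^2 + 3.42*c + 1.72)^2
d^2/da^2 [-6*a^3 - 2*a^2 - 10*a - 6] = -36*a - 4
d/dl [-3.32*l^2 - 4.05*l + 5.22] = -6.64*l - 4.05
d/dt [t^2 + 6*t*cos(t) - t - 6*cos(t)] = -6*t*sin(t) + 2*t + 6*sqrt(2)*sin(t + pi/4) - 1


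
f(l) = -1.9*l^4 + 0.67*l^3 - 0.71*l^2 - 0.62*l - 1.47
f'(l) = -7.6*l^3 + 2.01*l^2 - 1.42*l - 0.62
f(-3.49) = -318.31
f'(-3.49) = 351.88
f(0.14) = -1.57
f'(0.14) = -0.80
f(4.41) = -679.18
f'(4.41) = -619.61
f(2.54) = -75.73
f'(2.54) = -115.80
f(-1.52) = -14.66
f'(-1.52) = 32.87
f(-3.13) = -209.39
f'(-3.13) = 256.57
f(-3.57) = -347.41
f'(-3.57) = 375.86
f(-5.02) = -1307.62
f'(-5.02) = 1018.61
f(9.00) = -12042.03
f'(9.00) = -5390.99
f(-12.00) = -40652.43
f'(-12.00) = 13438.66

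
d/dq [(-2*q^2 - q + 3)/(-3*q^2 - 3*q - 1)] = (3*q^2 + 22*q + 10)/(9*q^4 + 18*q^3 + 15*q^2 + 6*q + 1)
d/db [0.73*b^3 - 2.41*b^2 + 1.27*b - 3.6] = 2.19*b^2 - 4.82*b + 1.27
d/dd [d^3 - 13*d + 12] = 3*d^2 - 13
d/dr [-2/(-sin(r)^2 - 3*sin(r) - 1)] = -2*(2*sin(r) + 3)*cos(r)/(sin(r)^2 + 3*sin(r) + 1)^2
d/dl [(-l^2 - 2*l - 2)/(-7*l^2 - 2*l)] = 4*(-3*l^2 - 7*l - 1)/(l^2*(49*l^2 + 28*l + 4))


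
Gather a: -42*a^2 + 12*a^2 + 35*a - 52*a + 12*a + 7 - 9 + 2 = -30*a^2 - 5*a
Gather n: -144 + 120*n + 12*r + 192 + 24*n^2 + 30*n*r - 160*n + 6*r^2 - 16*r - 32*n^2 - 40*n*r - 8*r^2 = -8*n^2 + n*(-10*r - 40) - 2*r^2 - 4*r + 48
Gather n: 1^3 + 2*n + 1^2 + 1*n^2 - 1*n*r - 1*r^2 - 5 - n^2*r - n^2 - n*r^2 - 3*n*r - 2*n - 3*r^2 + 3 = -n^2*r + n*(-r^2 - 4*r) - 4*r^2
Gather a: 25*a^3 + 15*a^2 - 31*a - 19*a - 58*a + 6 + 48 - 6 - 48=25*a^3 + 15*a^2 - 108*a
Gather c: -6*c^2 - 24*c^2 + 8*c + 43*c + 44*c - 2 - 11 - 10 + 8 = -30*c^2 + 95*c - 15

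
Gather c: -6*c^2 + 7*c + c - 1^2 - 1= -6*c^2 + 8*c - 2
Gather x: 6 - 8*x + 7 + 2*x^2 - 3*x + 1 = 2*x^2 - 11*x + 14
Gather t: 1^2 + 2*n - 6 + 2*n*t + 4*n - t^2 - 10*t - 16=6*n - t^2 + t*(2*n - 10) - 21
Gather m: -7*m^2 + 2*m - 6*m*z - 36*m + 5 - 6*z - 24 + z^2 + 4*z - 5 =-7*m^2 + m*(-6*z - 34) + z^2 - 2*z - 24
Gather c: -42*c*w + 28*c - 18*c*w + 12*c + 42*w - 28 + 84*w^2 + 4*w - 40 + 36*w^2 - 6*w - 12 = c*(40 - 60*w) + 120*w^2 + 40*w - 80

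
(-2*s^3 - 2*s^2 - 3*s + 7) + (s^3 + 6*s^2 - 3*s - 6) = -s^3 + 4*s^2 - 6*s + 1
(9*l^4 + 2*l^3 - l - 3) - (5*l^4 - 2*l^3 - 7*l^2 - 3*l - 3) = 4*l^4 + 4*l^3 + 7*l^2 + 2*l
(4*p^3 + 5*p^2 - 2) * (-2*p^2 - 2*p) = -8*p^5 - 18*p^4 - 10*p^3 + 4*p^2 + 4*p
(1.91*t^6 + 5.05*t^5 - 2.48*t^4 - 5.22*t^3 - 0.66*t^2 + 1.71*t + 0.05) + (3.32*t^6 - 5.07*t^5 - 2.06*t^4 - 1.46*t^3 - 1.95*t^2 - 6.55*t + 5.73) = 5.23*t^6 - 0.0200000000000005*t^5 - 4.54*t^4 - 6.68*t^3 - 2.61*t^2 - 4.84*t + 5.78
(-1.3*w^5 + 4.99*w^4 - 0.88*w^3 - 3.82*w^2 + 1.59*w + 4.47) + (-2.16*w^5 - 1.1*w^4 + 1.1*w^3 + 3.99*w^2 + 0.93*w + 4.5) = -3.46*w^5 + 3.89*w^4 + 0.22*w^3 + 0.17*w^2 + 2.52*w + 8.97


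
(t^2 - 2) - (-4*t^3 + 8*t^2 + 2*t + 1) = 4*t^3 - 7*t^2 - 2*t - 3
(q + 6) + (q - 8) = 2*q - 2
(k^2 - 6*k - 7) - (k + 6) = k^2 - 7*k - 13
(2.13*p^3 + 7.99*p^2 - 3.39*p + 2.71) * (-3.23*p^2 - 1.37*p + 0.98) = -6.8799*p^5 - 28.7258*p^4 + 2.0908*p^3 + 3.7212*p^2 - 7.0349*p + 2.6558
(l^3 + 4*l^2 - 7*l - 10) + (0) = l^3 + 4*l^2 - 7*l - 10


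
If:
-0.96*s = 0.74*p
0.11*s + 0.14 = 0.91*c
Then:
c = 0.120879120879121*s + 0.153846153846154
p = -1.2972972972973*s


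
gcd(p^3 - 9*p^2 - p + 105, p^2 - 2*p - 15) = p^2 - 2*p - 15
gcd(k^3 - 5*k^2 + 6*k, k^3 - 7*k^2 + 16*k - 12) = k^2 - 5*k + 6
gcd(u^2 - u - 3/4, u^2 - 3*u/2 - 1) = u + 1/2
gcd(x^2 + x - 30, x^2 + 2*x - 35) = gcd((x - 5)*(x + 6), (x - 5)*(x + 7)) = x - 5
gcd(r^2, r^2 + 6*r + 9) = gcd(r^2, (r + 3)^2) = 1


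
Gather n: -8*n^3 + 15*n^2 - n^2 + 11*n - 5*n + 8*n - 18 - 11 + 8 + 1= -8*n^3 + 14*n^2 + 14*n - 20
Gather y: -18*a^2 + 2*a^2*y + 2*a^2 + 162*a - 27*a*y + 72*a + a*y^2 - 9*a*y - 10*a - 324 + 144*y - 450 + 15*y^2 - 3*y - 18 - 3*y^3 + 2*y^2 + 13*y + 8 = -16*a^2 + 224*a - 3*y^3 + y^2*(a + 17) + y*(2*a^2 - 36*a + 154) - 784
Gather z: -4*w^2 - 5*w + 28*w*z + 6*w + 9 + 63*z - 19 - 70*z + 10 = -4*w^2 + w + z*(28*w - 7)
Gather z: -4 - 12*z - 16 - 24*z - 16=-36*z - 36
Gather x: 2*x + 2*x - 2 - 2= 4*x - 4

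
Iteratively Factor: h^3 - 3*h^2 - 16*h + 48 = (h - 4)*(h^2 + h - 12) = (h - 4)*(h - 3)*(h + 4)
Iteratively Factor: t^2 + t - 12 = (t - 3)*(t + 4)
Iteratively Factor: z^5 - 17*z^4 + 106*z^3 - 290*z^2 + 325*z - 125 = (z - 1)*(z^4 - 16*z^3 + 90*z^2 - 200*z + 125) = (z - 5)*(z - 1)*(z^3 - 11*z^2 + 35*z - 25) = (z - 5)*(z - 1)^2*(z^2 - 10*z + 25) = (z - 5)^2*(z - 1)^2*(z - 5)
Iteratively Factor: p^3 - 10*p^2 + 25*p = (p - 5)*(p^2 - 5*p) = p*(p - 5)*(p - 5)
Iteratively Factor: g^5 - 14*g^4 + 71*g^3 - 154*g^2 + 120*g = (g - 2)*(g^4 - 12*g^3 + 47*g^2 - 60*g) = (g - 4)*(g - 2)*(g^3 - 8*g^2 + 15*g) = (g - 5)*(g - 4)*(g - 2)*(g^2 - 3*g) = g*(g - 5)*(g - 4)*(g - 2)*(g - 3)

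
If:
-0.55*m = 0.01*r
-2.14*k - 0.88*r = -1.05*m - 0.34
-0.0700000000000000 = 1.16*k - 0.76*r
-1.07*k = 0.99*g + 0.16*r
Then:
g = -0.11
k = 0.07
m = -0.00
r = 0.20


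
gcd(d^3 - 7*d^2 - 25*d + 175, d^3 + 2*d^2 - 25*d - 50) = d^2 - 25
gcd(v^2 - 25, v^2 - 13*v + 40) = v - 5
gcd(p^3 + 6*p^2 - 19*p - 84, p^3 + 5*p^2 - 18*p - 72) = p^2 - p - 12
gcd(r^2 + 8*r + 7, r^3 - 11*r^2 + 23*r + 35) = r + 1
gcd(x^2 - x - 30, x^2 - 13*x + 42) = x - 6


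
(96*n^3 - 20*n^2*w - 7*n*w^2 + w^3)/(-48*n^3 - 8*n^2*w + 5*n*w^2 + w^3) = (-8*n + w)/(4*n + w)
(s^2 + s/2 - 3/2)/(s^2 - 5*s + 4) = (s + 3/2)/(s - 4)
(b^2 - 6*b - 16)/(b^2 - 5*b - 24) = (b + 2)/(b + 3)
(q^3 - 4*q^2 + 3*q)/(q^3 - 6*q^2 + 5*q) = (q - 3)/(q - 5)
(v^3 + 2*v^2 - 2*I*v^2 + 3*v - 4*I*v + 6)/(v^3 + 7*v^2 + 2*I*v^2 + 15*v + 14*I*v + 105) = (v^2 + v*(2 + I) + 2*I)/(v^2 + v*(7 + 5*I) + 35*I)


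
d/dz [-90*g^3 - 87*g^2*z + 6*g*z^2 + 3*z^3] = -87*g^2 + 12*g*z + 9*z^2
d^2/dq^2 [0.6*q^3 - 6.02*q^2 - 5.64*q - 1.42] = 3.6*q - 12.04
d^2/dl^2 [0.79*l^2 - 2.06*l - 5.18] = 1.58000000000000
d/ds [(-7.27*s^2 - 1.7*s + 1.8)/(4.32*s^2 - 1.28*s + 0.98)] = (16.6496*s^2 - 29.8012*s + 0.638)/(18.6624*s^4 - 11.0592*s^3 + 10.1056*s^2 - 2.5088*s + 0.9604)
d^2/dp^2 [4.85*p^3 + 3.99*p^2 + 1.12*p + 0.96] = 29.1*p + 7.98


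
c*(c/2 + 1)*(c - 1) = c^3/2 + c^2/2 - c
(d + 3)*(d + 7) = d^2 + 10*d + 21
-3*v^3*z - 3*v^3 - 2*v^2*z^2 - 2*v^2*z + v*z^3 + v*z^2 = (-3*v + z)*(v + z)*(v*z + v)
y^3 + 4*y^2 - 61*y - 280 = (y - 8)*(y + 5)*(y + 7)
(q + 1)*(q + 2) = q^2 + 3*q + 2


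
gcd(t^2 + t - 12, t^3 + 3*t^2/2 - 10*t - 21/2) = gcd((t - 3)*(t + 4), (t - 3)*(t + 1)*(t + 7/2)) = t - 3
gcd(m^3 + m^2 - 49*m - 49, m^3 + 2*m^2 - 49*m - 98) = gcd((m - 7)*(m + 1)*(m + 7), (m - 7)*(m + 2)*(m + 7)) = m^2 - 49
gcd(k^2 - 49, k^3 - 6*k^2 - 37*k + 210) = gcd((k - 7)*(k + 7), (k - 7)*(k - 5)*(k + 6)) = k - 7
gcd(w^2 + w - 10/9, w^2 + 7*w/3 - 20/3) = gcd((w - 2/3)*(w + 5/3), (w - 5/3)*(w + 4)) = 1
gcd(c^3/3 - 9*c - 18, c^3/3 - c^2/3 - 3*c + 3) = c + 3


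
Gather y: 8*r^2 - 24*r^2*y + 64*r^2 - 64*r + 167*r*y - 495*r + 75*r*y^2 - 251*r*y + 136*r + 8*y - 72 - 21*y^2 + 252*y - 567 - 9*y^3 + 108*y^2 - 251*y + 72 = 72*r^2 - 423*r - 9*y^3 + y^2*(75*r + 87) + y*(-24*r^2 - 84*r + 9) - 567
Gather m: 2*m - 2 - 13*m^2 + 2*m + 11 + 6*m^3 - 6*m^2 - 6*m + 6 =6*m^3 - 19*m^2 - 2*m + 15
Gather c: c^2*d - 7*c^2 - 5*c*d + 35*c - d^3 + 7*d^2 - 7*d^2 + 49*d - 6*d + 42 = c^2*(d - 7) + c*(35 - 5*d) - d^3 + 43*d + 42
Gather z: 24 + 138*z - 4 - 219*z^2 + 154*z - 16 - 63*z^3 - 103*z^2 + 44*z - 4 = -63*z^3 - 322*z^2 + 336*z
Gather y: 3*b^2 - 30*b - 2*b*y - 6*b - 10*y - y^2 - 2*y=3*b^2 - 36*b - y^2 + y*(-2*b - 12)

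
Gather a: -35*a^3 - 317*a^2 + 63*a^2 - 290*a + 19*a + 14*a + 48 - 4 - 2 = -35*a^3 - 254*a^2 - 257*a + 42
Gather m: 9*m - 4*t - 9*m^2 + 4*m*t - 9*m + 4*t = -9*m^2 + 4*m*t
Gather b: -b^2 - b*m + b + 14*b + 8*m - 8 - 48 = -b^2 + b*(15 - m) + 8*m - 56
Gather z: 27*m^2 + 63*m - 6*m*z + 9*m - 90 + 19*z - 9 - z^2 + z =27*m^2 + 72*m - z^2 + z*(20 - 6*m) - 99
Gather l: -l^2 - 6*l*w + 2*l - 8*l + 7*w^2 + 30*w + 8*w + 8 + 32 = -l^2 + l*(-6*w - 6) + 7*w^2 + 38*w + 40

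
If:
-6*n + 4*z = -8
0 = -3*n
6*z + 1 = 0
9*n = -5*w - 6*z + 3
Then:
No Solution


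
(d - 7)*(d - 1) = d^2 - 8*d + 7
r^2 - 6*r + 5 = (r - 5)*(r - 1)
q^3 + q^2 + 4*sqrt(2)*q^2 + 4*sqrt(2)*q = q*(q + 1)*(q + 4*sqrt(2))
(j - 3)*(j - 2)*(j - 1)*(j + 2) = j^4 - 4*j^3 - j^2 + 16*j - 12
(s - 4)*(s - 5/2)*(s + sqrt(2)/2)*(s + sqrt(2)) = s^4 - 13*s^3/2 + 3*sqrt(2)*s^3/2 - 39*sqrt(2)*s^2/4 + 11*s^2 - 13*s/2 + 15*sqrt(2)*s + 10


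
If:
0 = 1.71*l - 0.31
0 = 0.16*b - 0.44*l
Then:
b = 0.50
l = 0.18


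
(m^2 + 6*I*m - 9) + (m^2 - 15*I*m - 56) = 2*m^2 - 9*I*m - 65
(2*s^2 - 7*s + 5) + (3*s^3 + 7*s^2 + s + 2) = 3*s^3 + 9*s^2 - 6*s + 7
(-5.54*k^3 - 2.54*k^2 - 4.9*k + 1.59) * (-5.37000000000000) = 29.7498*k^3 + 13.6398*k^2 + 26.313*k - 8.5383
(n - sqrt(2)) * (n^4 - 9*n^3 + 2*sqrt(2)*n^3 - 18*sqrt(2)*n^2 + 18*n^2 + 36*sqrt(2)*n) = n^5 - 9*n^4 + sqrt(2)*n^4 - 9*sqrt(2)*n^3 + 14*n^3 + 18*sqrt(2)*n^2 + 36*n^2 - 72*n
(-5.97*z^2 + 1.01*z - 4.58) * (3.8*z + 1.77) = -22.686*z^3 - 6.7289*z^2 - 15.6163*z - 8.1066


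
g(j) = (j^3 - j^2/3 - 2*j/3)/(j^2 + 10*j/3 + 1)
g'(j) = (-2*j - 10/3)*(j^3 - j^2/3 - 2*j/3)/(j^2 + 10*j/3 + 1)^2 + (3*j^2 - 2*j/3 - 2/3)/(j^2 + 10*j/3 + 1) = (9*j^4 + 60*j^3 + 23*j^2 - 6*j - 6)/(9*j^4 + 60*j^3 + 118*j^2 + 60*j + 9)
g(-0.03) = 0.02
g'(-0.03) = -0.79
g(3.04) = 1.13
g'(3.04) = 0.71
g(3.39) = 1.38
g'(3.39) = 0.74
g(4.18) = 1.99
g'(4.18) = 0.79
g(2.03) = 0.47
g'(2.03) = 0.58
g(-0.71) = 0.06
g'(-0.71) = -1.39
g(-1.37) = 1.35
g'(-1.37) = -3.00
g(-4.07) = -17.56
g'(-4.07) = -8.18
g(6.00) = 3.51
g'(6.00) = 0.87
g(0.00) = 0.00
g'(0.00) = -0.67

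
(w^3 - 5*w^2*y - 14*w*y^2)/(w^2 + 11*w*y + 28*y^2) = w*(w^2 - 5*w*y - 14*y^2)/(w^2 + 11*w*y + 28*y^2)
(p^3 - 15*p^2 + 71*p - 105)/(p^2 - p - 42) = (p^2 - 8*p + 15)/(p + 6)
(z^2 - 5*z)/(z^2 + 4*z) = (z - 5)/(z + 4)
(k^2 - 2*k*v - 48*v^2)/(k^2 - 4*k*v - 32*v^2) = (k + 6*v)/(k + 4*v)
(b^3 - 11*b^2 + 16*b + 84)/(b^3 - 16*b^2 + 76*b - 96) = (b^2 - 5*b - 14)/(b^2 - 10*b + 16)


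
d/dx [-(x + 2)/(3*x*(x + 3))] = (x^2 + 4*x + 6)/(3*x^2*(x^2 + 6*x + 9))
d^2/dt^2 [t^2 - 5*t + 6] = 2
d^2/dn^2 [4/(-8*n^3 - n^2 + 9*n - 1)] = 8*((24*n + 1)*(8*n^3 + n^2 - 9*n + 1) - (24*n^2 + 2*n - 9)^2)/(8*n^3 + n^2 - 9*n + 1)^3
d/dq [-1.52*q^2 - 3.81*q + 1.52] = -3.04*q - 3.81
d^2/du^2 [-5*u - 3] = 0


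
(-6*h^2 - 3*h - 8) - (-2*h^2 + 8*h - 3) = -4*h^2 - 11*h - 5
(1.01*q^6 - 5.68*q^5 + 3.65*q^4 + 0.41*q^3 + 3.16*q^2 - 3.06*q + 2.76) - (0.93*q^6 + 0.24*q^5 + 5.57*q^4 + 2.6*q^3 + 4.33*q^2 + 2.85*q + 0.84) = 0.08*q^6 - 5.92*q^5 - 1.92*q^4 - 2.19*q^3 - 1.17*q^2 - 5.91*q + 1.92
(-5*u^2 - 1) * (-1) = 5*u^2 + 1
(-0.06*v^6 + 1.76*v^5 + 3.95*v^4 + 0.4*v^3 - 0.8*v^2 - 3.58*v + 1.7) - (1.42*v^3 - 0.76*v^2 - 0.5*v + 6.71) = -0.06*v^6 + 1.76*v^5 + 3.95*v^4 - 1.02*v^3 - 0.04*v^2 - 3.08*v - 5.01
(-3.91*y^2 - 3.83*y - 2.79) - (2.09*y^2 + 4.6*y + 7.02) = -6.0*y^2 - 8.43*y - 9.81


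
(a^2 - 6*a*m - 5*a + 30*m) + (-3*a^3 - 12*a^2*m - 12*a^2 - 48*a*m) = -3*a^3 - 12*a^2*m - 11*a^2 - 54*a*m - 5*a + 30*m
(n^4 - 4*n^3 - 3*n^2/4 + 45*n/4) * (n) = n^5 - 4*n^4 - 3*n^3/4 + 45*n^2/4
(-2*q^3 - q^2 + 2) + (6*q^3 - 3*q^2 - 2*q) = 4*q^3 - 4*q^2 - 2*q + 2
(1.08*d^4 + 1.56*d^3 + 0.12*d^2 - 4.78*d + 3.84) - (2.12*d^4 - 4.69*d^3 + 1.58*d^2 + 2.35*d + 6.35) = -1.04*d^4 + 6.25*d^3 - 1.46*d^2 - 7.13*d - 2.51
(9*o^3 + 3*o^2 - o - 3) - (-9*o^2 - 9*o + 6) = 9*o^3 + 12*o^2 + 8*o - 9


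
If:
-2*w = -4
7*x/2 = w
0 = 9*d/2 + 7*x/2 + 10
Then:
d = -8/3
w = 2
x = 4/7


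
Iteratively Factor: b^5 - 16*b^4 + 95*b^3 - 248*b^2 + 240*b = (b)*(b^4 - 16*b^3 + 95*b^2 - 248*b + 240) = b*(b - 5)*(b^3 - 11*b^2 + 40*b - 48) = b*(b - 5)*(b - 4)*(b^2 - 7*b + 12) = b*(b - 5)*(b - 4)^2*(b - 3)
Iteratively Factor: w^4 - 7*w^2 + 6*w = (w + 3)*(w^3 - 3*w^2 + 2*w) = w*(w + 3)*(w^2 - 3*w + 2) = w*(w - 1)*(w + 3)*(w - 2)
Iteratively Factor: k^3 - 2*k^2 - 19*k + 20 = (k - 1)*(k^2 - k - 20) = (k - 1)*(k + 4)*(k - 5)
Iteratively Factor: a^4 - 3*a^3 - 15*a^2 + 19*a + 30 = (a - 2)*(a^3 - a^2 - 17*a - 15) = (a - 5)*(a - 2)*(a^2 + 4*a + 3) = (a - 5)*(a - 2)*(a + 3)*(a + 1)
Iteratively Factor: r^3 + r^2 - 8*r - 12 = (r + 2)*(r^2 - r - 6) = (r + 2)^2*(r - 3)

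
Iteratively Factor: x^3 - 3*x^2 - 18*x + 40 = (x - 5)*(x^2 + 2*x - 8) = (x - 5)*(x + 4)*(x - 2)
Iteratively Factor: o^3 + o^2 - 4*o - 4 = (o + 2)*(o^2 - o - 2) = (o + 1)*(o + 2)*(o - 2)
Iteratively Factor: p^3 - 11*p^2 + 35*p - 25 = (p - 1)*(p^2 - 10*p + 25) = (p - 5)*(p - 1)*(p - 5)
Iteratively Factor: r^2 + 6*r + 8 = (r + 4)*(r + 2)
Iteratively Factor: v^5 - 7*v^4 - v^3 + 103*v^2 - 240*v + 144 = (v - 1)*(v^4 - 6*v^3 - 7*v^2 + 96*v - 144) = (v - 3)*(v - 1)*(v^3 - 3*v^2 - 16*v + 48) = (v - 4)*(v - 3)*(v - 1)*(v^2 + v - 12) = (v - 4)*(v - 3)*(v - 1)*(v + 4)*(v - 3)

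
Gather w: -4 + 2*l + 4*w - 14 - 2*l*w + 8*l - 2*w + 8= 10*l + w*(2 - 2*l) - 10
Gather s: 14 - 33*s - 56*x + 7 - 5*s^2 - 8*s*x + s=-5*s^2 + s*(-8*x - 32) - 56*x + 21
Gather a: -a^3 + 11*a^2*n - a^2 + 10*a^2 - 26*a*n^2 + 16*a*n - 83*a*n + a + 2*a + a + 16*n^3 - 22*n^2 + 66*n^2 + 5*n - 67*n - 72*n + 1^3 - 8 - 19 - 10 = -a^3 + a^2*(11*n + 9) + a*(-26*n^2 - 67*n + 4) + 16*n^3 + 44*n^2 - 134*n - 36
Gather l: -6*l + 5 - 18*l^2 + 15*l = -18*l^2 + 9*l + 5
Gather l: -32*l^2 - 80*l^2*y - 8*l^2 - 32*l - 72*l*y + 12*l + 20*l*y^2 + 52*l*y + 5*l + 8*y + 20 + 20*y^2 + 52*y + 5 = l^2*(-80*y - 40) + l*(20*y^2 - 20*y - 15) + 20*y^2 + 60*y + 25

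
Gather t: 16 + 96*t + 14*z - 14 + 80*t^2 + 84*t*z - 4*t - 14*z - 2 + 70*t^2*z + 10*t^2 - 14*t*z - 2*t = t^2*(70*z + 90) + t*(70*z + 90)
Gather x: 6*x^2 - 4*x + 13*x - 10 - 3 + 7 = 6*x^2 + 9*x - 6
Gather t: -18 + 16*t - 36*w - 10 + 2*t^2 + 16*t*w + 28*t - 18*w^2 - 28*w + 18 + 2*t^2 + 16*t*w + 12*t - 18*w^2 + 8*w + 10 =4*t^2 + t*(32*w + 56) - 36*w^2 - 56*w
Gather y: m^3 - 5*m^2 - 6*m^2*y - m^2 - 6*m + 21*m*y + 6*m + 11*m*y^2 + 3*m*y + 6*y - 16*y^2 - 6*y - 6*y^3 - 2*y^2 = m^3 - 6*m^2 - 6*y^3 + y^2*(11*m - 18) + y*(-6*m^2 + 24*m)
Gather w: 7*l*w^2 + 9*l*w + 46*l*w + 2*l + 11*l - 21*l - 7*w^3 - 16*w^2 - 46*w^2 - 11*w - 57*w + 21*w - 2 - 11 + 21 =-8*l - 7*w^3 + w^2*(7*l - 62) + w*(55*l - 47) + 8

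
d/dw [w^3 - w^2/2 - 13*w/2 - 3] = 3*w^2 - w - 13/2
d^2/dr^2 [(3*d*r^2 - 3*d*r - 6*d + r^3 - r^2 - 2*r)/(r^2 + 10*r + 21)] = 6*(-11*d*r^3 - 69*d*r^2 + 3*d*r + 493*d + 29*r^3 + 231*r^2 + 483*r - 7)/(r^6 + 30*r^5 + 363*r^4 + 2260*r^3 + 7623*r^2 + 13230*r + 9261)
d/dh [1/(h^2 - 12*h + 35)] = 2*(6 - h)/(h^2 - 12*h + 35)^2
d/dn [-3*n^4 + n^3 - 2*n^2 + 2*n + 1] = -12*n^3 + 3*n^2 - 4*n + 2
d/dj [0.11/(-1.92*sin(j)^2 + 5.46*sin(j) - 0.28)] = (0.4224*sin(j) - 0.6006)*cos(j)/(1.92*sin(j)^2 - 5.46*sin(j) + 0.28)^2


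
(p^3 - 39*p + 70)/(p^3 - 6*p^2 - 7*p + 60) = (p^2 + 5*p - 14)/(p^2 - p - 12)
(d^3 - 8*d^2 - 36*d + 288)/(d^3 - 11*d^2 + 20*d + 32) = (d^2 - 36)/(d^2 - 3*d - 4)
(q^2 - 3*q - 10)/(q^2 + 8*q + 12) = (q - 5)/(q + 6)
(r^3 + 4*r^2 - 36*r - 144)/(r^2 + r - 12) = (r^2 - 36)/(r - 3)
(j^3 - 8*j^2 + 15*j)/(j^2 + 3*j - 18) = j*(j - 5)/(j + 6)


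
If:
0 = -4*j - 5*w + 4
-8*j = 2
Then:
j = -1/4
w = 1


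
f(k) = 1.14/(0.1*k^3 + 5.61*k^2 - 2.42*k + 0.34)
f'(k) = 1.14*(-0.3*k^2 - 11.22*k + 2.42)/(0.1*k^3 + 5.61*k^2 - 2.42*k + 0.34)^2 = (-0.342*k^2 - 12.7908*k + 2.7588)/(0.1*k^3 + 5.61*k^2 - 2.42*k + 0.34)^2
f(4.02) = 0.01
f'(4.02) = -0.01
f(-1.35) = 0.08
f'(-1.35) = 0.11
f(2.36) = 0.04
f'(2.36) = -0.04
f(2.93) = 0.03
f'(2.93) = -0.02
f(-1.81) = 0.05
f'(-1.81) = 0.05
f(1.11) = 0.24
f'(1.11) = -0.54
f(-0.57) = 0.32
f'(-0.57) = 0.80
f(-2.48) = 0.03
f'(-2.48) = 0.02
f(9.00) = 0.00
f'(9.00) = -0.00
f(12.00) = 0.00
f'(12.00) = -0.00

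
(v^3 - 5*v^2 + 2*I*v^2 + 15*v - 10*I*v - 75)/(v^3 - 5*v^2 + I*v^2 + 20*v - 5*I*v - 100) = (v - 3*I)/(v - 4*I)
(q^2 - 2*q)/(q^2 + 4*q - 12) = q/(q + 6)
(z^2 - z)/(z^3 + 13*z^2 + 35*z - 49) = z/(z^2 + 14*z + 49)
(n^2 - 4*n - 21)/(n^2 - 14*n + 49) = (n + 3)/(n - 7)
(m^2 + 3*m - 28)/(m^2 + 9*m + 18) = (m^2 + 3*m - 28)/(m^2 + 9*m + 18)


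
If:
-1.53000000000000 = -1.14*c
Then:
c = 1.34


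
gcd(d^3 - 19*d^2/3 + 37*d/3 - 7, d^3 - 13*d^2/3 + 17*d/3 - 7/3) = d^2 - 10*d/3 + 7/3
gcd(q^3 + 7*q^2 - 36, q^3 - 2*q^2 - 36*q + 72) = q^2 + 4*q - 12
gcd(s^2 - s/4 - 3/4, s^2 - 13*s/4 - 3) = s + 3/4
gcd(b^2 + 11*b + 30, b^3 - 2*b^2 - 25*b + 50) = b + 5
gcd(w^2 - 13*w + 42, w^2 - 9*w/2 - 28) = 1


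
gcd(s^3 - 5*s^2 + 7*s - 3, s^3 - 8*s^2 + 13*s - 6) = s^2 - 2*s + 1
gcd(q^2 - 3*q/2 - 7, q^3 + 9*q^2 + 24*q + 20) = q + 2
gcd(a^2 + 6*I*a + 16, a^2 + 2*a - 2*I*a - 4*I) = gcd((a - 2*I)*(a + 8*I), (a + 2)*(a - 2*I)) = a - 2*I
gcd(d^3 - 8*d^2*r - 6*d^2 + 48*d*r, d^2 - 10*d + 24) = d - 6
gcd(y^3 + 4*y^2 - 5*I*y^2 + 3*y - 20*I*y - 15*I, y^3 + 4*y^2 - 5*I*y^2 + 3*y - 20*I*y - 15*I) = y^3 + y^2*(4 - 5*I) + y*(3 - 20*I) - 15*I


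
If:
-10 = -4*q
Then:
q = 5/2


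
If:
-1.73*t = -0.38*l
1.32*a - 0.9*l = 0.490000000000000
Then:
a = 3.10406698564593*t + 0.371212121212121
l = 4.55263157894737*t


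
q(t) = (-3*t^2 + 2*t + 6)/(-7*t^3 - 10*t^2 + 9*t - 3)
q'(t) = (2 - 6*t)/(-7*t^3 - 10*t^2 + 9*t - 3) + (-3*t^2 + 2*t + 6)*(21*t^2 + 20*t - 9)/(-7*t^3 - 10*t^2 + 9*t - 3)^2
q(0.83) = -0.87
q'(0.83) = 3.46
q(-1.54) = 0.28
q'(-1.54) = -0.94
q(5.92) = 0.05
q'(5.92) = -0.00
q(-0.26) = -0.90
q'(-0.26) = -2.55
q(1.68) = -0.02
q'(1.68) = 0.19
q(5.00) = 0.05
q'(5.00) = -0.01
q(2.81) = 0.06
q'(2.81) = 0.01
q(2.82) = 0.06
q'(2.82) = 0.01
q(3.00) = 0.06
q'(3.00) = 0.01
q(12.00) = 0.03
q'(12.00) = 0.00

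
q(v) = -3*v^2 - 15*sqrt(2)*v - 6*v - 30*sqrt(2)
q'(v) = -6*v - 15*sqrt(2) - 6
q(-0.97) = -18.85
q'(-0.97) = -21.39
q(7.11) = -387.57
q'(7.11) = -69.87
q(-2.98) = 12.03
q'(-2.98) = -9.33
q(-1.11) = -15.92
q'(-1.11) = -20.55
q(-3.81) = 17.71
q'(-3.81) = -4.35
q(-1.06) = -16.95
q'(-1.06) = -20.85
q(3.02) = -151.97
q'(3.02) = -45.33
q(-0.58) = -27.65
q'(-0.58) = -23.73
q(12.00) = -800.98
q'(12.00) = -99.21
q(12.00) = -800.98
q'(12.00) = -99.21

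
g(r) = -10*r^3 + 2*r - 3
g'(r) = 2 - 30*r^2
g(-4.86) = 1135.19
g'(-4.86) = -706.59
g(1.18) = -17.07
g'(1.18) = -39.77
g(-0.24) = -3.34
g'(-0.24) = 0.27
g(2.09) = -90.11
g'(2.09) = -129.04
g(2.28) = -116.96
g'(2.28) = -153.95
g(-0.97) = 4.19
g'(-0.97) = -26.23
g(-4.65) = 993.15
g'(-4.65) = -646.68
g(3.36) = -375.61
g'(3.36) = -336.69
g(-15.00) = 33717.00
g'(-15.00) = -6748.00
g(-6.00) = 2145.00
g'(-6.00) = -1078.00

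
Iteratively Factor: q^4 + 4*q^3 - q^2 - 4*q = (q)*(q^3 + 4*q^2 - q - 4) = q*(q + 4)*(q^2 - 1) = q*(q - 1)*(q + 4)*(q + 1)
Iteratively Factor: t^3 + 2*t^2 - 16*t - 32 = (t + 4)*(t^2 - 2*t - 8) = (t + 2)*(t + 4)*(t - 4)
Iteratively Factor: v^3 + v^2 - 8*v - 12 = (v - 3)*(v^2 + 4*v + 4) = (v - 3)*(v + 2)*(v + 2)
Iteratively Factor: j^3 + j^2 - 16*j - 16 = (j - 4)*(j^2 + 5*j + 4) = (j - 4)*(j + 1)*(j + 4)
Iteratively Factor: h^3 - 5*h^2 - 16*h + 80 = (h - 4)*(h^2 - h - 20) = (h - 5)*(h - 4)*(h + 4)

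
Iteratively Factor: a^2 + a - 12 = (a - 3)*(a + 4)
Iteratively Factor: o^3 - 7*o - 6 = (o + 2)*(o^2 - 2*o - 3) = (o - 3)*(o + 2)*(o + 1)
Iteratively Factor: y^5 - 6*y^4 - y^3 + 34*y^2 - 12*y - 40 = (y - 2)*(y^4 - 4*y^3 - 9*y^2 + 16*y + 20) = (y - 2)*(y + 2)*(y^3 - 6*y^2 + 3*y + 10) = (y - 2)*(y + 1)*(y + 2)*(y^2 - 7*y + 10) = (y - 5)*(y - 2)*(y + 1)*(y + 2)*(y - 2)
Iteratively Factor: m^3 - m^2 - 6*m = (m + 2)*(m^2 - 3*m) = m*(m + 2)*(m - 3)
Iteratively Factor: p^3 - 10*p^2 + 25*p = (p - 5)*(p^2 - 5*p) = p*(p - 5)*(p - 5)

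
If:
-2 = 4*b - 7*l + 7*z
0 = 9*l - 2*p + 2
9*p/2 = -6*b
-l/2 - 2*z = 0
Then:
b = -213/356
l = -4/89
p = 71/89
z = 1/89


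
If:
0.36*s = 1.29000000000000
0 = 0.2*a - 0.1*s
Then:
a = 1.79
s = 3.58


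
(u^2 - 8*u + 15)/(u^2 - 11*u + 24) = (u - 5)/(u - 8)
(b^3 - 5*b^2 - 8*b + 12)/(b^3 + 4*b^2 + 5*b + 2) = (b^2 - 7*b + 6)/(b^2 + 2*b + 1)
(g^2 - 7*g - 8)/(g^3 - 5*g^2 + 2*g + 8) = (g - 8)/(g^2 - 6*g + 8)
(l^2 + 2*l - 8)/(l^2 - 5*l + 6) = (l + 4)/(l - 3)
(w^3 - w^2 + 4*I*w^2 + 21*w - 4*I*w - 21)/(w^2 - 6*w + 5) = (w^2 + 4*I*w + 21)/(w - 5)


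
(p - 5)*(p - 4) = p^2 - 9*p + 20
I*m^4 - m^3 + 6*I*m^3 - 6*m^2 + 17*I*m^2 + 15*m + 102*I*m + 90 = (m + 6)*(m - 3*I)*(m + 5*I)*(I*m + 1)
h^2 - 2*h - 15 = (h - 5)*(h + 3)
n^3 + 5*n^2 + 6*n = n*(n + 2)*(n + 3)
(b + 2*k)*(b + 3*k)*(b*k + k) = b^3*k + 5*b^2*k^2 + b^2*k + 6*b*k^3 + 5*b*k^2 + 6*k^3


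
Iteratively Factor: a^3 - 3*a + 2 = (a - 1)*(a^2 + a - 2) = (a - 1)*(a + 2)*(a - 1)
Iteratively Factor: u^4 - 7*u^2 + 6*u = (u + 3)*(u^3 - 3*u^2 + 2*u) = (u - 1)*(u + 3)*(u^2 - 2*u) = (u - 2)*(u - 1)*(u + 3)*(u)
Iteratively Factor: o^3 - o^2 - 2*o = (o)*(o^2 - o - 2) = o*(o - 2)*(o + 1)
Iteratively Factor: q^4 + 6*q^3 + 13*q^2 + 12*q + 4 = (q + 2)*(q^3 + 4*q^2 + 5*q + 2) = (q + 1)*(q + 2)*(q^2 + 3*q + 2) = (q + 1)*(q + 2)^2*(q + 1)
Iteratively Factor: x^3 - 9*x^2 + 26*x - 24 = (x - 3)*(x^2 - 6*x + 8) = (x - 4)*(x - 3)*(x - 2)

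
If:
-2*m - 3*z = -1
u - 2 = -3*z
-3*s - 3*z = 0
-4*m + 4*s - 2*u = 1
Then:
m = -13/16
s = -7/8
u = -5/8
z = 7/8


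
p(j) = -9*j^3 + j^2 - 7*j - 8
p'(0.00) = -7.00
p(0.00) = -8.00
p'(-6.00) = -991.00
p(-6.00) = 2014.00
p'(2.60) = -184.32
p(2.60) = -177.62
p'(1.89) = -99.67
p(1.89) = -78.42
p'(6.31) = -1069.41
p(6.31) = -2273.51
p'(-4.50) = -562.75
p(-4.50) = 863.88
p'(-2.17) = -138.48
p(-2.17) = 103.86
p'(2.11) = -122.99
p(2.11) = -102.86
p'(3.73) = -375.19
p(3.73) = -487.25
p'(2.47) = -166.78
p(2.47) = -154.81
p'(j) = -27*j^2 + 2*j - 7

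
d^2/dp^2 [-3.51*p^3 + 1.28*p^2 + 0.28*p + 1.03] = 2.56 - 21.06*p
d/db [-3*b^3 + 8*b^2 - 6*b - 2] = -9*b^2 + 16*b - 6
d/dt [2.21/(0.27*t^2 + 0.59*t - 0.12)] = (-1.1934*t - 1.3039)/(0.27*t^2 + 0.59*t - 0.12)^2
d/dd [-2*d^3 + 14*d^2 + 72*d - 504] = -6*d^2 + 28*d + 72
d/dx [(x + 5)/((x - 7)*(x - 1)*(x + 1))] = 2*(-x^3 - 4*x^2 + 35*x + 6)/(x^6 - 14*x^5 + 47*x^4 + 28*x^3 - 97*x^2 - 14*x + 49)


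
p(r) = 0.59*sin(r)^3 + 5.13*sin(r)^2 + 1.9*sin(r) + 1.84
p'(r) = 1.77*sin(r)^2*cos(r) + 10.26*sin(r)*cos(r) + 1.9*cos(r)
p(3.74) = 2.29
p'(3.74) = 2.74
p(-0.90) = 3.22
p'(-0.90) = -3.14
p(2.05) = 7.98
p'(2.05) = -5.72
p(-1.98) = 3.96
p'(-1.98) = 2.40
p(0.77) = 5.85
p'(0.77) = 7.11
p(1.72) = 9.31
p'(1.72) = -2.05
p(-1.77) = 4.35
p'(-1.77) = 1.28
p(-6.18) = 2.09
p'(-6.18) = 2.96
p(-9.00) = 1.89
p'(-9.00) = 1.85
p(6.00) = 1.70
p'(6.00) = -0.80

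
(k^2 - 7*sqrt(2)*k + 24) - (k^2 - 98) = -7*sqrt(2)*k + 122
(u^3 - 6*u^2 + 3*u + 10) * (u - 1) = u^4 - 7*u^3 + 9*u^2 + 7*u - 10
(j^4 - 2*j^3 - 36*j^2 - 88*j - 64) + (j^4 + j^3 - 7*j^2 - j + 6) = 2*j^4 - j^3 - 43*j^2 - 89*j - 58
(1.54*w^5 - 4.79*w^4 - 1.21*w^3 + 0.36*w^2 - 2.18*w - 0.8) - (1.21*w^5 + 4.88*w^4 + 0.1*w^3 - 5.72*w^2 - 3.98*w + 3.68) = 0.33*w^5 - 9.67*w^4 - 1.31*w^3 + 6.08*w^2 + 1.8*w - 4.48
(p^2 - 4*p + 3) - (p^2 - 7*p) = 3*p + 3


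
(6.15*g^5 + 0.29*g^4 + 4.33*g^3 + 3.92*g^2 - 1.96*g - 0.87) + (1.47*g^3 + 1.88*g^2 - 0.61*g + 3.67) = 6.15*g^5 + 0.29*g^4 + 5.8*g^3 + 5.8*g^2 - 2.57*g + 2.8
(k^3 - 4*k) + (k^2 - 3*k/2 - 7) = k^3 + k^2 - 11*k/2 - 7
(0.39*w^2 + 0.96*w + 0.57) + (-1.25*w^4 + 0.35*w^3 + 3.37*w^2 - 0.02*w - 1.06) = -1.25*w^4 + 0.35*w^3 + 3.76*w^2 + 0.94*w - 0.49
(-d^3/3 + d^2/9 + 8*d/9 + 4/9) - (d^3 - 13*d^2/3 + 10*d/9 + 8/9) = -4*d^3/3 + 40*d^2/9 - 2*d/9 - 4/9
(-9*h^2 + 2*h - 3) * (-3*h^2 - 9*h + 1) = 27*h^4 + 75*h^3 - 18*h^2 + 29*h - 3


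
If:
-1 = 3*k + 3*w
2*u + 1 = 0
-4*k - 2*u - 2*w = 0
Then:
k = 5/6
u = -1/2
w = -7/6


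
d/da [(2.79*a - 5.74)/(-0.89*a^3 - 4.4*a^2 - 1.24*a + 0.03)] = (4.9662*a^3 - 3.0498*a^2 - 50.512*a - 7.0339)/(0.7921*a^6 + 7.832*a^5 + 21.5672*a^4 + 10.8586*a^3 + 1.2736*a^2 - 0.0744*a + 0.0009)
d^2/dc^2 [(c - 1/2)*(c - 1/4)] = 2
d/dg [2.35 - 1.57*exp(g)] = -1.57*exp(g)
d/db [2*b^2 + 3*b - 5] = 4*b + 3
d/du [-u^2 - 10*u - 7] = -2*u - 10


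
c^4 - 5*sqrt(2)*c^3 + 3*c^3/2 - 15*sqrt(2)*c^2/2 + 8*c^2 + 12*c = c*(c + 3/2)*(c - 4*sqrt(2))*(c - sqrt(2))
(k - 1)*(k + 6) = k^2 + 5*k - 6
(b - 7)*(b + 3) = b^2 - 4*b - 21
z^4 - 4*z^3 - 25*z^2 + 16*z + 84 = (z - 7)*(z - 2)*(z + 2)*(z + 3)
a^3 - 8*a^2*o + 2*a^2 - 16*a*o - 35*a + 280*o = (a - 5)*(a + 7)*(a - 8*o)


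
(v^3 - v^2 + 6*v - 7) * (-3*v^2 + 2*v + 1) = -3*v^5 + 5*v^4 - 19*v^3 + 32*v^2 - 8*v - 7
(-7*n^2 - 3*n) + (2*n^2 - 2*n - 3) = -5*n^2 - 5*n - 3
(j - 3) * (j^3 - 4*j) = j^4 - 3*j^3 - 4*j^2 + 12*j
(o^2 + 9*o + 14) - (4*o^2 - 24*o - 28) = -3*o^2 + 33*o + 42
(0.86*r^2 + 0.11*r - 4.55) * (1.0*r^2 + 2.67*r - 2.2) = 0.86*r^4 + 2.4062*r^3 - 6.1483*r^2 - 12.3905*r + 10.01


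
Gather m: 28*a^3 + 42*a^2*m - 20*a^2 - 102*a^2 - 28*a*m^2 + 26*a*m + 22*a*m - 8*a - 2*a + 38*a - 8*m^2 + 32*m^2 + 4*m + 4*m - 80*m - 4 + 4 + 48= 28*a^3 - 122*a^2 + 28*a + m^2*(24 - 28*a) + m*(42*a^2 + 48*a - 72) + 48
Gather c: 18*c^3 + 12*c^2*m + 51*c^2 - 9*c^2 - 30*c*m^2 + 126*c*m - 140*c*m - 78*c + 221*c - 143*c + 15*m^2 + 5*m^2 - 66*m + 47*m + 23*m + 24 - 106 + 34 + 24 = 18*c^3 + c^2*(12*m + 42) + c*(-30*m^2 - 14*m) + 20*m^2 + 4*m - 24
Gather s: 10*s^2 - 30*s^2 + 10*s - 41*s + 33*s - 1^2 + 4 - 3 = -20*s^2 + 2*s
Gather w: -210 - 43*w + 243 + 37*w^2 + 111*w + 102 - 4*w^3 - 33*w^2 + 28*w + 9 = -4*w^3 + 4*w^2 + 96*w + 144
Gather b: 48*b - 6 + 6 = 48*b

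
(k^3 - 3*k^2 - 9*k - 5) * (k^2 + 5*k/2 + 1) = k^5 - k^4/2 - 31*k^3/2 - 61*k^2/2 - 43*k/2 - 5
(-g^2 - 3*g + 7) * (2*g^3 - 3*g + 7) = -2*g^5 - 6*g^4 + 17*g^3 + 2*g^2 - 42*g + 49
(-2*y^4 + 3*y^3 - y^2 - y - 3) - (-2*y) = -2*y^4 + 3*y^3 - y^2 + y - 3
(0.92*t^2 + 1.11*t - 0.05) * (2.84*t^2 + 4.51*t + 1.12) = 2.6128*t^4 + 7.3016*t^3 + 5.8945*t^2 + 1.0177*t - 0.056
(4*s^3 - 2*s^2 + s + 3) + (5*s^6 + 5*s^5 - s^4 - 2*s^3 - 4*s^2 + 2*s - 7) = 5*s^6 + 5*s^5 - s^4 + 2*s^3 - 6*s^2 + 3*s - 4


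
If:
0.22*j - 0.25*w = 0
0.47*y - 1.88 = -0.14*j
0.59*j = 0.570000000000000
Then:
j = 0.97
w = 0.85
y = 3.71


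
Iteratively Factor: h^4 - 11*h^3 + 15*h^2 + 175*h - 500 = (h + 4)*(h^3 - 15*h^2 + 75*h - 125) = (h - 5)*(h + 4)*(h^2 - 10*h + 25) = (h - 5)^2*(h + 4)*(h - 5)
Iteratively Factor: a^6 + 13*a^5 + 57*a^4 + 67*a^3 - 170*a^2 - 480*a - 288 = (a + 4)*(a^5 + 9*a^4 + 21*a^3 - 17*a^2 - 102*a - 72) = (a + 1)*(a + 4)*(a^4 + 8*a^3 + 13*a^2 - 30*a - 72) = (a + 1)*(a + 3)*(a + 4)*(a^3 + 5*a^2 - 2*a - 24) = (a + 1)*(a + 3)*(a + 4)^2*(a^2 + a - 6) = (a - 2)*(a + 1)*(a + 3)*(a + 4)^2*(a + 3)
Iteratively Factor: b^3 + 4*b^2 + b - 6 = (b - 1)*(b^2 + 5*b + 6) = (b - 1)*(b + 3)*(b + 2)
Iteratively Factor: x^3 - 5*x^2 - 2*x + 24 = (x - 3)*(x^2 - 2*x - 8) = (x - 4)*(x - 3)*(x + 2)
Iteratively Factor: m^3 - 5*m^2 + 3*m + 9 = (m - 3)*(m^2 - 2*m - 3) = (m - 3)^2*(m + 1)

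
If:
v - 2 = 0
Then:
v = 2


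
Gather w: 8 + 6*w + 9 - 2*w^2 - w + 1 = -2*w^2 + 5*w + 18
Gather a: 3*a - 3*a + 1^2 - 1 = 0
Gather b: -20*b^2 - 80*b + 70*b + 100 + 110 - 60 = -20*b^2 - 10*b + 150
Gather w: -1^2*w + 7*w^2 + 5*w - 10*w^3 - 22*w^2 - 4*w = -10*w^3 - 15*w^2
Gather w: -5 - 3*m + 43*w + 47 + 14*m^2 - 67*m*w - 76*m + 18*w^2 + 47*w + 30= 14*m^2 - 79*m + 18*w^2 + w*(90 - 67*m) + 72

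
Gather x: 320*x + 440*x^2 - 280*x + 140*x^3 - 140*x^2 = 140*x^3 + 300*x^2 + 40*x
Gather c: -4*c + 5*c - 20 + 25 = c + 5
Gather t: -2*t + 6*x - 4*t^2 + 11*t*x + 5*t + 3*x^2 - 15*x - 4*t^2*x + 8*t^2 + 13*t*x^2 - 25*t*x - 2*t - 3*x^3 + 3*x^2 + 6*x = t^2*(4 - 4*x) + t*(13*x^2 - 14*x + 1) - 3*x^3 + 6*x^2 - 3*x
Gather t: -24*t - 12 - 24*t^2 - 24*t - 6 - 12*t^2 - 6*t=-36*t^2 - 54*t - 18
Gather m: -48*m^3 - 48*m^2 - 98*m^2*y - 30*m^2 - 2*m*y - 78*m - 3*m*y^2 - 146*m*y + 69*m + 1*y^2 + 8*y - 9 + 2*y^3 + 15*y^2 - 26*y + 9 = -48*m^3 + m^2*(-98*y - 78) + m*(-3*y^2 - 148*y - 9) + 2*y^3 + 16*y^2 - 18*y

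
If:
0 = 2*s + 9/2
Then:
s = -9/4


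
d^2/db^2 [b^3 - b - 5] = 6*b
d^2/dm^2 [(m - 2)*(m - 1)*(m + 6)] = 6*m + 6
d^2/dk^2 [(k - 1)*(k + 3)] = 2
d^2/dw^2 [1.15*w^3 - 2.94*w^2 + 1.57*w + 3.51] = 6.9*w - 5.88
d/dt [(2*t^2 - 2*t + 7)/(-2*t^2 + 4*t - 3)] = 2*(2*t^2 + 8*t - 11)/(4*t^4 - 16*t^3 + 28*t^2 - 24*t + 9)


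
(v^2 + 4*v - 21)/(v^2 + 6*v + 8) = (v^2 + 4*v - 21)/(v^2 + 6*v + 8)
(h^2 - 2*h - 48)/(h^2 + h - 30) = (h - 8)/(h - 5)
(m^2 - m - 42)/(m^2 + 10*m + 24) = (m - 7)/(m + 4)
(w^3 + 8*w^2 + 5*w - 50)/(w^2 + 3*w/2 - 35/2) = 2*(w^2 + 3*w - 10)/(2*w - 7)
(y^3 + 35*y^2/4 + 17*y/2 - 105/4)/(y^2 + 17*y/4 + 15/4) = (4*y^2 + 23*y - 35)/(4*y + 5)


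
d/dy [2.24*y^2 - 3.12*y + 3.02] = 4.48*y - 3.12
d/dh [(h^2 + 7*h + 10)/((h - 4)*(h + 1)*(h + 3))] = (-h^4 - 14*h^3 - 43*h^2 - 24*h + 46)/(h^6 - 26*h^4 - 24*h^3 + 169*h^2 + 312*h + 144)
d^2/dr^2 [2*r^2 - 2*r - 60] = 4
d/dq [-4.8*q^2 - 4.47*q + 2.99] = -9.6*q - 4.47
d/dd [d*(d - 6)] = 2*d - 6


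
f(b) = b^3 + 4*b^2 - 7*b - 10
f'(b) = 3*b^2 + 8*b - 7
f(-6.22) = -52.35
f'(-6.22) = 59.31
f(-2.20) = 14.11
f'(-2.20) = -10.08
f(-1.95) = 11.45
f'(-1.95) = -11.19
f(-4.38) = 13.37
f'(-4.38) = 15.51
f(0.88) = -12.38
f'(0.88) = 2.36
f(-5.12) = -3.52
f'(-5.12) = 30.68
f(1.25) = -10.55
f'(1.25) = 7.69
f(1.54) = -7.64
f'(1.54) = 12.43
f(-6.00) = -40.00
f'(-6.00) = 53.00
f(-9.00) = -352.00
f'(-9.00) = 164.00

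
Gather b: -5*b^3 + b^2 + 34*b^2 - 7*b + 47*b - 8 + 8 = -5*b^3 + 35*b^2 + 40*b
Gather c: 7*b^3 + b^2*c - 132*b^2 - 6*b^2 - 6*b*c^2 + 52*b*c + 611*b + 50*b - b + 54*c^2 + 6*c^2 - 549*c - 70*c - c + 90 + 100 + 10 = 7*b^3 - 138*b^2 + 660*b + c^2*(60 - 6*b) + c*(b^2 + 52*b - 620) + 200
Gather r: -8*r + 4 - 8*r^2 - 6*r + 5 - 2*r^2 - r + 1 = -10*r^2 - 15*r + 10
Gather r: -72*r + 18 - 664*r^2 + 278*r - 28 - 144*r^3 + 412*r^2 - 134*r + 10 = -144*r^3 - 252*r^2 + 72*r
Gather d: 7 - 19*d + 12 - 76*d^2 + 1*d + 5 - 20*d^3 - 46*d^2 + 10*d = -20*d^3 - 122*d^2 - 8*d + 24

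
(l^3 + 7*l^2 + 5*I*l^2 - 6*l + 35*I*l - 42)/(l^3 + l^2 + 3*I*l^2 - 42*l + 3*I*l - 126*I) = (l + 2*I)/(l - 6)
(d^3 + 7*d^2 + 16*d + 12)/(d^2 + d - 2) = (d^2 + 5*d + 6)/(d - 1)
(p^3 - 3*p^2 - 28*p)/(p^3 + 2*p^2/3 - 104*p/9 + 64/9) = 9*p*(p - 7)/(9*p^2 - 30*p + 16)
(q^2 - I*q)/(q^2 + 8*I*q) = (q - I)/(q + 8*I)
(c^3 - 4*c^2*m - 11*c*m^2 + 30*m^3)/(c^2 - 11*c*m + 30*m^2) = (c^2 + c*m - 6*m^2)/(c - 6*m)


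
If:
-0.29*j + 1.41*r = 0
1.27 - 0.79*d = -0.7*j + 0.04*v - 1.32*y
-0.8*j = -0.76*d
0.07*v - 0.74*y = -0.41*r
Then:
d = 11.324287340299*y + 16.0307188623023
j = 10.7580729732841*y + 15.2291829191871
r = 2.21265330656197*y + 3.13224329543565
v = -2.38839793843439*y - 18.3459964446945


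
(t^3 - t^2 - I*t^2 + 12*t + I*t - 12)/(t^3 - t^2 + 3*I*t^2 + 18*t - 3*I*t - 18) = (t^2 - I*t + 12)/(t^2 + 3*I*t + 18)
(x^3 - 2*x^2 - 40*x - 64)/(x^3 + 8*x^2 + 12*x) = (x^2 - 4*x - 32)/(x*(x + 6))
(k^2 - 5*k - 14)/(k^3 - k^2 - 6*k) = (k - 7)/(k*(k - 3))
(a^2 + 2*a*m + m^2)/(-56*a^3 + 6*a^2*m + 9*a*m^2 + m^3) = (a^2 + 2*a*m + m^2)/(-56*a^3 + 6*a^2*m + 9*a*m^2 + m^3)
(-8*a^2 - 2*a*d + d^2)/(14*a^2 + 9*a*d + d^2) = (-4*a + d)/(7*a + d)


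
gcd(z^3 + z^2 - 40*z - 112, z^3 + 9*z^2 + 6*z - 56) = z + 4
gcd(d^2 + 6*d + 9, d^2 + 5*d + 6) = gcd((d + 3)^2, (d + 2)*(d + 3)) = d + 3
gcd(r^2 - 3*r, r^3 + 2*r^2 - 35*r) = r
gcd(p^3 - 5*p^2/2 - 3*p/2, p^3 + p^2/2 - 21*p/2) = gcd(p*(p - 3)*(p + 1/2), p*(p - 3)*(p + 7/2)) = p^2 - 3*p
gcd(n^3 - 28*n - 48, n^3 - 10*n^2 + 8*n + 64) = n + 2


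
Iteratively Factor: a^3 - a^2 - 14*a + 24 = (a - 3)*(a^2 + 2*a - 8) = (a - 3)*(a + 4)*(a - 2)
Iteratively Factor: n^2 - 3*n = (n - 3)*(n)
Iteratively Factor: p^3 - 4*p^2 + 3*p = (p - 1)*(p^2 - 3*p) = p*(p - 1)*(p - 3)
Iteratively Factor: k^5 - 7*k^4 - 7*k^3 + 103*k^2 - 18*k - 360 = (k + 3)*(k^4 - 10*k^3 + 23*k^2 + 34*k - 120) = (k - 4)*(k + 3)*(k^3 - 6*k^2 - k + 30) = (k - 5)*(k - 4)*(k + 3)*(k^2 - k - 6) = (k - 5)*(k - 4)*(k - 3)*(k + 3)*(k + 2)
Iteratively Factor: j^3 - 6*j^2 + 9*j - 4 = (j - 1)*(j^2 - 5*j + 4) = (j - 1)^2*(j - 4)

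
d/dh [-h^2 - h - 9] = -2*h - 1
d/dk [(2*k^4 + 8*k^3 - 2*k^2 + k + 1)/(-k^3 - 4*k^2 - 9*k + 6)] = (-2*k^6 - 16*k^5 - 88*k^4 - 94*k^3 + 169*k^2 - 16*k + 15)/(k^6 + 8*k^5 + 34*k^4 + 60*k^3 + 33*k^2 - 108*k + 36)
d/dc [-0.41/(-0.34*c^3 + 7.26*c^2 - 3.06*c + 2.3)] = (-0.4182*c^2 + 5.9532*c - 1.2546)/(0.34*c^3 - 7.26*c^2 + 3.06*c - 2.3)^2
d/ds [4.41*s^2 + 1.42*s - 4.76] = 8.82*s + 1.42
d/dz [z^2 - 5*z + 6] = 2*z - 5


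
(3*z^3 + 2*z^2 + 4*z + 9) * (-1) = -3*z^3 - 2*z^2 - 4*z - 9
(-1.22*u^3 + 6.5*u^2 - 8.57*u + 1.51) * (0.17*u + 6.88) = -0.2074*u^4 - 7.2886*u^3 + 43.2631*u^2 - 58.7049*u + 10.3888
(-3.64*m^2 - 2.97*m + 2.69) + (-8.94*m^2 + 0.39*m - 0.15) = -12.58*m^2 - 2.58*m + 2.54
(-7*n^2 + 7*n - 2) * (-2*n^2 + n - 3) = 14*n^4 - 21*n^3 + 32*n^2 - 23*n + 6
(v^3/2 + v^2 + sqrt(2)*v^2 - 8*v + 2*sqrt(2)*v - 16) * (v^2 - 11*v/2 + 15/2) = v^5/2 - 7*v^4/4 + sqrt(2)*v^4 - 39*v^3/4 - 7*sqrt(2)*v^3/2 - 7*sqrt(2)*v^2/2 + 71*v^2/2 + 15*sqrt(2)*v + 28*v - 120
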